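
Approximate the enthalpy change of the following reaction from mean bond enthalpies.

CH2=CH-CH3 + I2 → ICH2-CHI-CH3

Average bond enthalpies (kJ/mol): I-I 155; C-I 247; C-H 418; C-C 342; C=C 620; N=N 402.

Bonds broken (reactants):
  C-C: 1 × 342 = 342
  C-H: 6 × 418 = 2508
  C=C: 1 × 620 = 620
  I-I: 1 × 155 = 155
  Σ(broken) = 3625 kJ
Bonds formed (products):
  C-C: 2 × 342 = 684
  C-H: 6 × 418 = 2508
  C-I: 2 × 247 = 494
  Σ(formed) = 3686 kJ
ΔH = Σ(broken) − Σ(formed) = 3625 − 3686 = −61 kJ

ΔH ≈ −61 kJ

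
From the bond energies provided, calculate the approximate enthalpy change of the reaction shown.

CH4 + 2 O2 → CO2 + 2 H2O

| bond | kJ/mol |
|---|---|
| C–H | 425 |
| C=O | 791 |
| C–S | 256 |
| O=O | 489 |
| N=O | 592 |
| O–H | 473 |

Bonds broken (reactants):
  C–H: 4 × 425 = 1700
  O=O: 2 × 489 = 978
  Σ(broken) = 2678 kJ
Bonds formed (products):
  C=O: 2 × 791 = 1582
  O–H: 4 × 473 = 1892
  Σ(formed) = 3474 kJ
ΔH = Σ(broken) − Σ(formed) = 2678 − 3474 = −796 kJ

ΔH ≈ −796 kJ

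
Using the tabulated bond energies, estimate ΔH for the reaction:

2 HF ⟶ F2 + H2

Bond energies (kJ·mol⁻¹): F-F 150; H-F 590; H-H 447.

ΔH ≈ +583 kJ

Bonds broken (reactants):
  H-F: 2 × 590 = 1180
  Σ(broken) = 1180 kJ
Bonds formed (products):
  F-F: 1 × 150 = 150
  H-H: 1 × 447 = 447
  Σ(formed) = 597 kJ
ΔH = Σ(broken) − Σ(formed) = 1180 − 597 = +583 kJ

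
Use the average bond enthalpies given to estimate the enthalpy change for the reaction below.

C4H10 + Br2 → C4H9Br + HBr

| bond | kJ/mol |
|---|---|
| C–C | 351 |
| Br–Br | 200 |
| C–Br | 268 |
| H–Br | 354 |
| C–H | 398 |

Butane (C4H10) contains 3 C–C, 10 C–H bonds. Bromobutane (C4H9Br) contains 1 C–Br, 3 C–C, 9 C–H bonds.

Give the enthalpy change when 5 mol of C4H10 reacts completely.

ΔH = −120 kJ

Bonds broken (reactants):
  Br–Br: 1 × 200 = 200
  C–C: 3 × 351 = 1053
  C–H: 10 × 398 = 3980
  Σ(broken) = 5233 kJ
Bonds formed (products):
  C–Br: 1 × 268 = 268
  C–C: 3 × 351 = 1053
  C–H: 9 × 398 = 3582
  H–Br: 1 × 354 = 354
  Σ(formed) = 5257 kJ
ΔH = Σ(broken) − Σ(formed) = 5233 − 5257 = −24 kJ
For 5× the reaction as written: 5 × (−24) = −120 kJ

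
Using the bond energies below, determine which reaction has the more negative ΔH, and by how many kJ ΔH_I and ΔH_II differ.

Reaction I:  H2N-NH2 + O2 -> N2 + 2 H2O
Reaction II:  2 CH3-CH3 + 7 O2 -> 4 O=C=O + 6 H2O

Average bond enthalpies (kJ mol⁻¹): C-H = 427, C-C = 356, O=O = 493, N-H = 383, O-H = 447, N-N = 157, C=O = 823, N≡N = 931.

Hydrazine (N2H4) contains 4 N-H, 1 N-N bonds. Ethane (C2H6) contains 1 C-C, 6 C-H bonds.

Reaction I:
  Bonds broken (reactants):
    N-H: 4 × 383 = 1532
    N-N: 1 × 157 = 157
    O=O: 1 × 493 = 493
    Σ(broken) = 2182 kJ
  Bonds formed (products):
    N≡N: 1 × 931 = 931
    O-H: 4 × 447 = 1788
    Σ(formed) = 2719 kJ
  ΔH_I = 2182 − 2719 = −537 kJ
Reaction II:
  Bonds broken (reactants):
    C-C: 2 × 356 = 712
    C-H: 12 × 427 = 5124
    O=O: 7 × 493 = 3451
    Σ(broken) = 9287 kJ
  Bonds formed (products):
    C=O: 8 × 823 = 6584
    O-H: 12 × 447 = 5364
    Σ(formed) = 11948 kJ
  ΔH_II = 9287 − 11948 = −2661 kJ
ΔH_I − ΔH_II = +2124 kJ, so reaction II has the more negative ΔH; |ΔH_I − ΔH_II| = 2124 kJ.

Reaction II, by 2124 kJ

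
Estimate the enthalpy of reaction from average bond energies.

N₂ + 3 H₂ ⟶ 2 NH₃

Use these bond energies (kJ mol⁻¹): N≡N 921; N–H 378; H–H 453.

ΔH ≈ +12 kJ

Bonds broken (reactants):
  H–H: 3 × 453 = 1359
  N≡N: 1 × 921 = 921
  Σ(broken) = 2280 kJ
Bonds formed (products):
  N–H: 6 × 378 = 2268
  Σ(formed) = 2268 kJ
ΔH = Σ(broken) − Σ(formed) = 2280 − 2268 = +12 kJ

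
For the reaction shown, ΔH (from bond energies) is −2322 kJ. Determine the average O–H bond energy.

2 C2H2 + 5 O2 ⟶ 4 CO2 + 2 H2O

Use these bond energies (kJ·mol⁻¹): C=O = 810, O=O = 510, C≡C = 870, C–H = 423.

D(O–H) ≈ 456 kJ/mol

Let D be the O–H bond energy.
Σ(broken) = 2×870 + 4×423 + 5×510 = 5982
Σ(formed) = 8×810 + 4×D = 6480 + 4D
ΔH = Σ(broken) − Σ(formed) = (5982) − (6480 + 4D) = −498 − 4D
Setting this equal to −2322 kJ gives 4D = 1824, so D = 456 kJ/mol.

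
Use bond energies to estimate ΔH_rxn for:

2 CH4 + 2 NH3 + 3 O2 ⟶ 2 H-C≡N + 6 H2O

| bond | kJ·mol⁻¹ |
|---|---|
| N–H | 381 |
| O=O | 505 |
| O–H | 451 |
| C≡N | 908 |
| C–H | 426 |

ΔH ≈ −871 kJ

Bonds broken (reactants):
  C–H: 8 × 426 = 3408
  N–H: 6 × 381 = 2286
  O=O: 3 × 505 = 1515
  Σ(broken) = 7209 kJ
Bonds formed (products):
  C≡N: 2 × 908 = 1816
  C–H: 2 × 426 = 852
  O–H: 12 × 451 = 5412
  Σ(formed) = 8080 kJ
ΔH = Σ(broken) − Σ(formed) = 7209 − 8080 = −871 kJ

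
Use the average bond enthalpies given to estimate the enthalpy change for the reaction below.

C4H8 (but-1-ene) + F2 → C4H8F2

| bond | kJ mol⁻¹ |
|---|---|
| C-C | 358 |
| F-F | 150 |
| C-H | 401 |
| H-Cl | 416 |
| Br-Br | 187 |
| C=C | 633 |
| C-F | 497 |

ΔH ≈ −569 kJ

Bonds broken (reactants):
  C-C: 2 × 358 = 716
  C-H: 8 × 401 = 3208
  C=C: 1 × 633 = 633
  F-F: 1 × 150 = 150
  Σ(broken) = 4707 kJ
Bonds formed (products):
  C-C: 3 × 358 = 1074
  C-F: 2 × 497 = 994
  C-H: 8 × 401 = 3208
  Σ(formed) = 5276 kJ
ΔH = Σ(broken) − Σ(formed) = 4707 − 5276 = −569 kJ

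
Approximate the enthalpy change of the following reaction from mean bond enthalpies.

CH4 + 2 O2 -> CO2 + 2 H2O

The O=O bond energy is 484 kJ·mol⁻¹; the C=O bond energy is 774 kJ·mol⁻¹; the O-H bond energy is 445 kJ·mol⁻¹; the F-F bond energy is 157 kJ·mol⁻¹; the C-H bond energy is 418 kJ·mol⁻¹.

Bonds broken (reactants):
  C-H: 4 × 418 = 1672
  O=O: 2 × 484 = 968
  Σ(broken) = 2640 kJ
Bonds formed (products):
  C=O: 2 × 774 = 1548
  O-H: 4 × 445 = 1780
  Σ(formed) = 3328 kJ
ΔH = Σ(broken) − Σ(formed) = 2640 − 3328 = −688 kJ

ΔH ≈ −688 kJ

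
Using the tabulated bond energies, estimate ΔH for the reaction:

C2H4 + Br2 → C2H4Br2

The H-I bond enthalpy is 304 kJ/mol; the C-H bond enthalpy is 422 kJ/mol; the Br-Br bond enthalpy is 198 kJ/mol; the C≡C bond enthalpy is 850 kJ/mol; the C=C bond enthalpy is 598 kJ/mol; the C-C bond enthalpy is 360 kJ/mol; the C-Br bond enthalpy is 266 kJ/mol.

ΔH ≈ −96 kJ

Bonds broken (reactants):
  Br-Br: 1 × 198 = 198
  C-H: 4 × 422 = 1688
  C=C: 1 × 598 = 598
  Σ(broken) = 2484 kJ
Bonds formed (products):
  C-Br: 2 × 266 = 532
  C-C: 1 × 360 = 360
  C-H: 4 × 422 = 1688
  Σ(formed) = 2580 kJ
ΔH = Σ(broken) − Σ(formed) = 2484 − 2580 = −96 kJ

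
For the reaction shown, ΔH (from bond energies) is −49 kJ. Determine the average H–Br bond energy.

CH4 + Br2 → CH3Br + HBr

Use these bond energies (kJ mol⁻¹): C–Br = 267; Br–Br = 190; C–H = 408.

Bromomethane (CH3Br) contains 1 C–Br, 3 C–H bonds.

Let D be the H–Br bond energy.
Σ(broken) = 1×190 + 4×408 = 1822
Σ(formed) = 1×267 + 3×408 + 1×D = 1491 + D
ΔH = Σ(broken) − Σ(formed) = (1822) − (1491 + D) = +331 − D
Setting this equal to −49 kJ gives D = 380 kJ/mol.

D(H–Br) ≈ 380 kJ/mol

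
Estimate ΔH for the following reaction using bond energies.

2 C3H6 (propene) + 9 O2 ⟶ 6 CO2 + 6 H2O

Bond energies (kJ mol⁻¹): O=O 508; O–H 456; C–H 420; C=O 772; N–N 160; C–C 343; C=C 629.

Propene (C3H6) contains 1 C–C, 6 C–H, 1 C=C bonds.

ΔH ≈ −3180 kJ

Bonds broken (reactants):
  C–C: 2 × 343 = 686
  C–H: 12 × 420 = 5040
  C=C: 2 × 629 = 1258
  O=O: 9 × 508 = 4572
  Σ(broken) = 11556 kJ
Bonds formed (products):
  C=O: 12 × 772 = 9264
  O–H: 12 × 456 = 5472
  Σ(formed) = 14736 kJ
ΔH = Σ(broken) − Σ(formed) = 11556 − 14736 = −3180 kJ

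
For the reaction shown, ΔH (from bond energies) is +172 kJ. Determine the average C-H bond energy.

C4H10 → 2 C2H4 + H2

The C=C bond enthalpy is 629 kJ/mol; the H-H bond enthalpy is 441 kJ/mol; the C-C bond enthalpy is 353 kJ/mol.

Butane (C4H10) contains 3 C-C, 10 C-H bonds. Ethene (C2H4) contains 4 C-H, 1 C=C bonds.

Let D be the C-H bond energy.
Σ(broken) = 3×353 + 10×D = 1059 + 10D
Σ(formed) = 8×D + 2×629 + 1×441 = 1699 + 8D
ΔH = Σ(broken) − Σ(formed) = (1059 + 10D) − (1699 + 8D) = −640 + 2D
Setting this equal to +172 kJ gives 2D = 812, so D = 406 kJ/mol.

D(C-H) ≈ 406 kJ/mol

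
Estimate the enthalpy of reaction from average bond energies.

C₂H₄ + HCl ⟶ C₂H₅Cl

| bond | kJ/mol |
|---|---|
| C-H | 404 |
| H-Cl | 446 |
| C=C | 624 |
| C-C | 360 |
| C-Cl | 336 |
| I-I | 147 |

ΔH ≈ −30 kJ

Bonds broken (reactants):
  C-H: 4 × 404 = 1616
  C=C: 1 × 624 = 624
  H-Cl: 1 × 446 = 446
  Σ(broken) = 2686 kJ
Bonds formed (products):
  C-C: 1 × 360 = 360
  C-Cl: 1 × 336 = 336
  C-H: 5 × 404 = 2020
  Σ(formed) = 2716 kJ
ΔH = Σ(broken) − Σ(formed) = 2686 − 2716 = −30 kJ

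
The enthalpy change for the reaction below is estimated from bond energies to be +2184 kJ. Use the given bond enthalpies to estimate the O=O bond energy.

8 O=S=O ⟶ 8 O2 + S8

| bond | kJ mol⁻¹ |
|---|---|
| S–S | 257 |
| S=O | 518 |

D(O=O) ≈ 506 kJ/mol

Let D be the O=O bond energy.
Σ(broken) = 16×518 = 8288
Σ(formed) = 8×D + 8×257 = 2056 + 8D
ΔH = Σ(broken) − Σ(formed) = (8288) − (2056 + 8D) = +6232 − 8D
Setting this equal to +2184 kJ gives 8D = 4048, so D = 506 kJ/mol.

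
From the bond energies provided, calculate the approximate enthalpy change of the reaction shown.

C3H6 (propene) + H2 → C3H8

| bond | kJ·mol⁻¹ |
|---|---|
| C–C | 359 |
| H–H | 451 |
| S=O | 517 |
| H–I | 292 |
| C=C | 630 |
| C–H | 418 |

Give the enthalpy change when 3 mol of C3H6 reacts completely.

ΔH = −342 kJ

Bonds broken (reactants):
  C–C: 1 × 359 = 359
  C–H: 6 × 418 = 2508
  C=C: 1 × 630 = 630
  H–H: 1 × 451 = 451
  Σ(broken) = 3948 kJ
Bonds formed (products):
  C–C: 2 × 359 = 718
  C–H: 8 × 418 = 3344
  Σ(formed) = 4062 kJ
ΔH = Σ(broken) − Σ(formed) = 3948 − 4062 = −114 kJ
For 3× the reaction as written: 3 × (−114) = −342 kJ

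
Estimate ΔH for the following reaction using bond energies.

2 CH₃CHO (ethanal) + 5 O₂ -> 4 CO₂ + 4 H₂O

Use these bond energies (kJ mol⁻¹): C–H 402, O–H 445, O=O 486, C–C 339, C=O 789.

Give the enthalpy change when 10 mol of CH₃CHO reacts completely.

Bonds broken (reactants):
  C–C: 2 × 339 = 678
  C–H: 8 × 402 = 3216
  C=O: 2 × 789 = 1578
  O=O: 5 × 486 = 2430
  Σ(broken) = 7902 kJ
Bonds formed (products):
  C=O: 8 × 789 = 6312
  O–H: 8 × 445 = 3560
  Σ(formed) = 9872 kJ
ΔH = Σ(broken) − Σ(formed) = 7902 − 9872 = −1970 kJ
For 5× the reaction as written: 5 × (−1970) = −9850 kJ

ΔH = −9850 kJ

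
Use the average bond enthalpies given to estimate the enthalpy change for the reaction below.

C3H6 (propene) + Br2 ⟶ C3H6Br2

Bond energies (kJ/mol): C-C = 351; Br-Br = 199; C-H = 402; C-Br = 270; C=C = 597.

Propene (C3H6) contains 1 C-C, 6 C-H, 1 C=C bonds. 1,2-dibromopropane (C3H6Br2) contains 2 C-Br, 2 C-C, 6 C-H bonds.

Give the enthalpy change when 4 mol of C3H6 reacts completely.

ΔH = −380 kJ

Bonds broken (reactants):
  Br-Br: 1 × 199 = 199
  C-C: 1 × 351 = 351
  C-H: 6 × 402 = 2412
  C=C: 1 × 597 = 597
  Σ(broken) = 3559 kJ
Bonds formed (products):
  C-Br: 2 × 270 = 540
  C-C: 2 × 351 = 702
  C-H: 6 × 402 = 2412
  Σ(formed) = 3654 kJ
ΔH = Σ(broken) − Σ(formed) = 3559 − 3654 = −95 kJ
For 4× the reaction as written: 4 × (−95) = −380 kJ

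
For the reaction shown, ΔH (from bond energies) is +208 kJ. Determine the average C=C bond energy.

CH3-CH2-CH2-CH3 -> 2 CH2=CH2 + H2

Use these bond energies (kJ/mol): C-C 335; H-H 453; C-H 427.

D(C=C) ≈ 599 kJ/mol

Let D be the C=C bond energy.
Σ(broken) = 3×335 + 10×427 = 5275
Σ(formed) = 8×427 + 2×D + 1×453 = 3869 + 2D
ΔH = Σ(broken) − Σ(formed) = (5275) − (3869 + 2D) = +1406 − 2D
Setting this equal to +208 kJ gives 2D = 1198, so D = 599 kJ/mol.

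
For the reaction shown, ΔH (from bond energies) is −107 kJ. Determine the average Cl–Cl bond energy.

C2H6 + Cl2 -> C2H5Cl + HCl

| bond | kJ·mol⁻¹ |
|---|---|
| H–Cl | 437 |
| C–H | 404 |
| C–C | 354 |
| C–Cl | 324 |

D(Cl–Cl) ≈ 250 kJ/mol

Let D be the Cl–Cl bond energy.
Σ(broken) = 1×354 + 6×404 + 1×D = 2778 + D
Σ(formed) = 1×354 + 1×324 + 5×404 + 1×437 = 3135
ΔH = Σ(broken) − Σ(formed) = (2778 + D) − (3135) = −357 + D
Setting this equal to −107 kJ gives D = 250 kJ/mol.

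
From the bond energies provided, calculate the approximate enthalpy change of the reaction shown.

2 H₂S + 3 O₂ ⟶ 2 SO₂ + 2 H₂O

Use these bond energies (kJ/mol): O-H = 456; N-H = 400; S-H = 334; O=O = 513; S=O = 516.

Bonds broken (reactants):
  O=O: 3 × 513 = 1539
  S-H: 4 × 334 = 1336
  Σ(broken) = 2875 kJ
Bonds formed (products):
  O-H: 4 × 456 = 1824
  S=O: 4 × 516 = 2064
  Σ(formed) = 3888 kJ
ΔH = Σ(broken) − Σ(formed) = 2875 − 3888 = −1013 kJ

ΔH ≈ −1013 kJ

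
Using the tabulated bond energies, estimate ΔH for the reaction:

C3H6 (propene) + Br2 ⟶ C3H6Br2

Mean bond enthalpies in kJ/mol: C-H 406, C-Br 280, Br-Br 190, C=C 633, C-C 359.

ΔH ≈ −96 kJ

Bonds broken (reactants):
  Br-Br: 1 × 190 = 190
  C-C: 1 × 359 = 359
  C-H: 6 × 406 = 2436
  C=C: 1 × 633 = 633
  Σ(broken) = 3618 kJ
Bonds formed (products):
  C-Br: 2 × 280 = 560
  C-C: 2 × 359 = 718
  C-H: 6 × 406 = 2436
  Σ(formed) = 3714 kJ
ΔH = Σ(broken) − Σ(formed) = 3618 − 3714 = −96 kJ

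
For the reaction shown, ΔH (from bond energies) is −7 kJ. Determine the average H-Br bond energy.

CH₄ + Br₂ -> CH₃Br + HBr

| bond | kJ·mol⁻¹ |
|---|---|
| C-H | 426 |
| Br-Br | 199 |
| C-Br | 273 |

Let D be the H-Br bond energy.
Σ(broken) = 1×199 + 4×426 = 1903
Σ(formed) = 1×273 + 3×426 + 1×D = 1551 + D
ΔH = Σ(broken) − Σ(formed) = (1903) − (1551 + D) = +352 − D
Setting this equal to −7 kJ gives D = 359 kJ/mol.

D(H-Br) ≈ 359 kJ/mol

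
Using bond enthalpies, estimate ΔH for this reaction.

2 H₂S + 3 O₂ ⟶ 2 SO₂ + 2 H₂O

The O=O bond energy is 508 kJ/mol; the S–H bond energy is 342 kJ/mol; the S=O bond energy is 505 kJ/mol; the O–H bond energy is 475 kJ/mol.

Bonds broken (reactants):
  O=O: 3 × 508 = 1524
  S–H: 4 × 342 = 1368
  Σ(broken) = 2892 kJ
Bonds formed (products):
  O–H: 4 × 475 = 1900
  S=O: 4 × 505 = 2020
  Σ(formed) = 3920 kJ
ΔH = Σ(broken) − Σ(formed) = 2892 − 3920 = −1028 kJ

ΔH ≈ −1028 kJ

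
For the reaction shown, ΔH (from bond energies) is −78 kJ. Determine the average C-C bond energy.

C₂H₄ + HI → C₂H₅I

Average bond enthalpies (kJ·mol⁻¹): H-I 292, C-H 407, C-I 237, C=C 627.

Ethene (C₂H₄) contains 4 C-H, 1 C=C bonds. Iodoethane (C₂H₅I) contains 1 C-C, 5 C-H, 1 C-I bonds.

Let D be the C-C bond energy.
Σ(broken) = 4×407 + 1×627 + 1×292 = 2547
Σ(formed) = 1×D + 5×407 + 1×237 = 2272 + D
ΔH = Σ(broken) − Σ(formed) = (2547) − (2272 + D) = +275 − D
Setting this equal to −78 kJ gives D = 353 kJ/mol.

D(C-C) ≈ 353 kJ/mol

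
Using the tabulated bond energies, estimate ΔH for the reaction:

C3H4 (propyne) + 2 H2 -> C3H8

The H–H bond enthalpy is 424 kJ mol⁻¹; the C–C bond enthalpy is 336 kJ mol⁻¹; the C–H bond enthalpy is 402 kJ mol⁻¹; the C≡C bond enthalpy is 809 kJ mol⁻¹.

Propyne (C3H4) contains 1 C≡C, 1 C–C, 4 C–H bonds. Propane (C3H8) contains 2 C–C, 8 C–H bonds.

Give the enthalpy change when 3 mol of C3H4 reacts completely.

ΔH = −861 kJ

Bonds broken (reactants):
  C≡C: 1 × 809 = 809
  C–C: 1 × 336 = 336
  C–H: 4 × 402 = 1608
  H–H: 2 × 424 = 848
  Σ(broken) = 3601 kJ
Bonds formed (products):
  C–C: 2 × 336 = 672
  C–H: 8 × 402 = 3216
  Σ(formed) = 3888 kJ
ΔH = Σ(broken) − Σ(formed) = 3601 − 3888 = −287 kJ
For 3× the reaction as written: 3 × (−287) = −861 kJ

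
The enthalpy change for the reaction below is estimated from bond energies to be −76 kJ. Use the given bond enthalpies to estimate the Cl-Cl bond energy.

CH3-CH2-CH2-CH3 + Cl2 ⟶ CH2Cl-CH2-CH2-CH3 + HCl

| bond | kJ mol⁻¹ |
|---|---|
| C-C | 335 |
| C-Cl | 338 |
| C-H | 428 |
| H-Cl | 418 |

Let D be the Cl-Cl bond energy.
Σ(broken) = 3×335 + 10×428 + 1×D = 5285 + D
Σ(formed) = 3×335 + 1×338 + 9×428 + 1×418 = 5613
ΔH = Σ(broken) − Σ(formed) = (5285 + D) − (5613) = −328 + D
Setting this equal to −76 kJ gives D = 252 kJ/mol.

D(Cl-Cl) ≈ 252 kJ/mol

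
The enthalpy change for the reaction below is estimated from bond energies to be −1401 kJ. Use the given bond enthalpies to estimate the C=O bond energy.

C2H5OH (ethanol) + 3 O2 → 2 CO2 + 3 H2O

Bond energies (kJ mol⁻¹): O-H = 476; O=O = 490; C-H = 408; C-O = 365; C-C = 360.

Let D be the C=O bond energy.
Σ(broken) = 1×360 + 5×408 + 1×365 + 1×476 + 3×490 = 4711
Σ(formed) = 4×D + 6×476 = 2856 + 4D
ΔH = Σ(broken) − Σ(formed) = (4711) − (2856 + 4D) = +1855 − 4D
Setting this equal to −1401 kJ gives 4D = 3256, so D = 814 kJ/mol.

D(C=O) ≈ 814 kJ/mol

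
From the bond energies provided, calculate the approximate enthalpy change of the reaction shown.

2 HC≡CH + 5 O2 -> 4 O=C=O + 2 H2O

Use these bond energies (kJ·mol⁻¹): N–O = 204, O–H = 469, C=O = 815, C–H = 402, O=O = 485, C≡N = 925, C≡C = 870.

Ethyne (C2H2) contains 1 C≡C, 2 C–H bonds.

Bonds broken (reactants):
  C≡C: 2 × 870 = 1740
  C–H: 4 × 402 = 1608
  O=O: 5 × 485 = 2425
  Σ(broken) = 5773 kJ
Bonds formed (products):
  C=O: 8 × 815 = 6520
  O–H: 4 × 469 = 1876
  Σ(formed) = 8396 kJ
ΔH = Σ(broken) − Σ(formed) = 5773 − 8396 = −2623 kJ

ΔH ≈ −2623 kJ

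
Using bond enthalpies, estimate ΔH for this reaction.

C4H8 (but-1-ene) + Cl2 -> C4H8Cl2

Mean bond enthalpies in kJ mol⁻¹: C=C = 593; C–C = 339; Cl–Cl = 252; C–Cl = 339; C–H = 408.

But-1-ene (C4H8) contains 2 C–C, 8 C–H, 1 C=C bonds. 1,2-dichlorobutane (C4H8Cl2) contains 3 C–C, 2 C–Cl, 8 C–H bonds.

ΔH ≈ −172 kJ

Bonds broken (reactants):
  C–C: 2 × 339 = 678
  C–H: 8 × 408 = 3264
  C=C: 1 × 593 = 593
  Cl–Cl: 1 × 252 = 252
  Σ(broken) = 4787 kJ
Bonds formed (products):
  C–C: 3 × 339 = 1017
  C–Cl: 2 × 339 = 678
  C–H: 8 × 408 = 3264
  Σ(formed) = 4959 kJ
ΔH = Σ(broken) − Σ(formed) = 4787 − 4959 = −172 kJ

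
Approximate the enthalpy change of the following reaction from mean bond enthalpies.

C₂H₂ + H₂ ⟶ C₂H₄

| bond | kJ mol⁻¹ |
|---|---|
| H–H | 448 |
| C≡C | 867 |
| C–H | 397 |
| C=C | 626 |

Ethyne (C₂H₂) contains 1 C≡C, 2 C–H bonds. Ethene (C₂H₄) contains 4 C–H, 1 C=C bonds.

ΔH ≈ −105 kJ

Bonds broken (reactants):
  C≡C: 1 × 867 = 867
  C–H: 2 × 397 = 794
  H–H: 1 × 448 = 448
  Σ(broken) = 2109 kJ
Bonds formed (products):
  C–H: 4 × 397 = 1588
  C=C: 1 × 626 = 626
  Σ(formed) = 2214 kJ
ΔH = Σ(broken) − Σ(formed) = 2109 − 2214 = −105 kJ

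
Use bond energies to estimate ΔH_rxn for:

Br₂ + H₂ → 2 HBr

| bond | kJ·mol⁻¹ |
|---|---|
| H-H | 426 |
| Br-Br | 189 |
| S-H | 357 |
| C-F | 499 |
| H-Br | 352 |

Bonds broken (reactants):
  Br-Br: 1 × 189 = 189
  H-H: 1 × 426 = 426
  Σ(broken) = 615 kJ
Bonds formed (products):
  H-Br: 2 × 352 = 704
  Σ(formed) = 704 kJ
ΔH = Σ(broken) − Σ(formed) = 615 − 704 = −89 kJ

ΔH ≈ −89 kJ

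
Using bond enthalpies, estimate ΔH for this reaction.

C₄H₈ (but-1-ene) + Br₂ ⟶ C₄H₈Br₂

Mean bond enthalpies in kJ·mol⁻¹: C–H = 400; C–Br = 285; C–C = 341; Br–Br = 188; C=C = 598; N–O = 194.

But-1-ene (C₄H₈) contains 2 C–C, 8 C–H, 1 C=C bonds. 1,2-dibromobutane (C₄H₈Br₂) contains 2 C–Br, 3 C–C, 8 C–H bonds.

ΔH ≈ −125 kJ

Bonds broken (reactants):
  Br–Br: 1 × 188 = 188
  C–C: 2 × 341 = 682
  C–H: 8 × 400 = 3200
  C=C: 1 × 598 = 598
  Σ(broken) = 4668 kJ
Bonds formed (products):
  C–Br: 2 × 285 = 570
  C–C: 3 × 341 = 1023
  C–H: 8 × 400 = 3200
  Σ(formed) = 4793 kJ
ΔH = Σ(broken) − Σ(formed) = 4668 − 4793 = −125 kJ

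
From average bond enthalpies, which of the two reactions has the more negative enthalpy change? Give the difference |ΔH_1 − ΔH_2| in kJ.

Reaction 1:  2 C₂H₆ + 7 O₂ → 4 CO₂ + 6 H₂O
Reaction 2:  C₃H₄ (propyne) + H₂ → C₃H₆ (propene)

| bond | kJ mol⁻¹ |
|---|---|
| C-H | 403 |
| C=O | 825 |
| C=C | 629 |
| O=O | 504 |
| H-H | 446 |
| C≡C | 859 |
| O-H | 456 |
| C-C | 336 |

Reaction 1, by 2906 kJ

Reaction 1:
  Bonds broken (reactants):
    C-C: 2 × 336 = 672
    C-H: 12 × 403 = 4836
    O=O: 7 × 504 = 3528
    Σ(broken) = 9036 kJ
  Bonds formed (products):
    C=O: 8 × 825 = 6600
    O-H: 12 × 456 = 5472
    Σ(formed) = 12072 kJ
  ΔH_1 = 9036 − 12072 = −3036 kJ
Reaction 2:
  Bonds broken (reactants):
    C≡C: 1 × 859 = 859
    C-C: 1 × 336 = 336
    C-H: 4 × 403 = 1612
    H-H: 1 × 446 = 446
    Σ(broken) = 3253 kJ
  Bonds formed (products):
    C-C: 1 × 336 = 336
    C-H: 6 × 403 = 2418
    C=C: 1 × 629 = 629
    Σ(formed) = 3383 kJ
  ΔH_2 = 3253 − 3383 = −130 kJ
ΔH_1 − ΔH_2 = −2906 kJ, so reaction 1 has the more negative ΔH; |ΔH_1 − ΔH_2| = 2906 kJ.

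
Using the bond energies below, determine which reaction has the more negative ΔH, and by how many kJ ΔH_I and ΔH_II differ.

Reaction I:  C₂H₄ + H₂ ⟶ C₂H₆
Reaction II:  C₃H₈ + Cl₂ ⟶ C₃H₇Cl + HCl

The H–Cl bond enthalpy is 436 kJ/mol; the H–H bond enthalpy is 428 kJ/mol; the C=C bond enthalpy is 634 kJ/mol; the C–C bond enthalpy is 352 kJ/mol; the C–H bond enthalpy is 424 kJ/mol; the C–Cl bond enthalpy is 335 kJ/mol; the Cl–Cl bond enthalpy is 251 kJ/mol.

Reaction I, by 42 kJ

Reaction I:
  Bonds broken (reactants):
    C–H: 4 × 424 = 1696
    C=C: 1 × 634 = 634
    H–H: 1 × 428 = 428
    Σ(broken) = 2758 kJ
  Bonds formed (products):
    C–C: 1 × 352 = 352
    C–H: 6 × 424 = 2544
    Σ(formed) = 2896 kJ
  ΔH_I = 2758 − 2896 = −138 kJ
Reaction II:
  Bonds broken (reactants):
    C–C: 2 × 352 = 704
    C–H: 8 × 424 = 3392
    Cl–Cl: 1 × 251 = 251
    Σ(broken) = 4347 kJ
  Bonds formed (products):
    C–C: 2 × 352 = 704
    C–Cl: 1 × 335 = 335
    C–H: 7 × 424 = 2968
    H–Cl: 1 × 436 = 436
    Σ(formed) = 4443 kJ
  ΔH_II = 4347 − 4443 = −96 kJ
ΔH_I − ΔH_II = −42 kJ, so reaction I has the more negative ΔH; |ΔH_I − ΔH_II| = 42 kJ.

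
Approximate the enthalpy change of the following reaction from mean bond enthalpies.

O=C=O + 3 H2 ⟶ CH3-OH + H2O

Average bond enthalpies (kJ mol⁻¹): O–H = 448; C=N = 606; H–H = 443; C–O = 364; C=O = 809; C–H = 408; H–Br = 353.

ΔH ≈ +15 kJ

Bonds broken (reactants):
  C=O: 2 × 809 = 1618
  H–H: 3 × 443 = 1329
  Σ(broken) = 2947 kJ
Bonds formed (products):
  C–H: 3 × 408 = 1224
  C–O: 1 × 364 = 364
  O–H: 3 × 448 = 1344
  Σ(formed) = 2932 kJ
ΔH = Σ(broken) − Σ(formed) = 2947 − 2932 = +15 kJ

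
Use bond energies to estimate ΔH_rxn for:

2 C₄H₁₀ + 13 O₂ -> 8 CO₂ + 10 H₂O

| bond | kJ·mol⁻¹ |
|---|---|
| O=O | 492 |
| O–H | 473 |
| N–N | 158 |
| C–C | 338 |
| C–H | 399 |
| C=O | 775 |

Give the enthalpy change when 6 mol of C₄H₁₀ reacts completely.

ΔH = −16368 kJ

Bonds broken (reactants):
  C–C: 6 × 338 = 2028
  C–H: 20 × 399 = 7980
  O=O: 13 × 492 = 6396
  Σ(broken) = 16404 kJ
Bonds formed (products):
  C=O: 16 × 775 = 12400
  O–H: 20 × 473 = 9460
  Σ(formed) = 21860 kJ
ΔH = Σ(broken) − Σ(formed) = 16404 − 21860 = −5456 kJ
For 3× the reaction as written: 3 × (−5456) = −16368 kJ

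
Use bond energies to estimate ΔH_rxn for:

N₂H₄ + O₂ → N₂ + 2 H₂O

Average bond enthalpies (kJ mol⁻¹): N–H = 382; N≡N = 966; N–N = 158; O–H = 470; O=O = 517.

Bonds broken (reactants):
  N–H: 4 × 382 = 1528
  N–N: 1 × 158 = 158
  O=O: 1 × 517 = 517
  Σ(broken) = 2203 kJ
Bonds formed (products):
  N≡N: 1 × 966 = 966
  O–H: 4 × 470 = 1880
  Σ(formed) = 2846 kJ
ΔH = Σ(broken) − Σ(formed) = 2203 − 2846 = −643 kJ

ΔH ≈ −643 kJ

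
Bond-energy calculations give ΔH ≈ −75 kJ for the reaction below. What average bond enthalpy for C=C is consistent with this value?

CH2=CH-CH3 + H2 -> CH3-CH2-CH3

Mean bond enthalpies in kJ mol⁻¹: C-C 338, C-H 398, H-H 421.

Let D be the C=C bond energy.
Σ(broken) = 1×338 + 6×398 + 1×D + 1×421 = 3147 + D
Σ(formed) = 2×338 + 8×398 = 3860
ΔH = Σ(broken) − Σ(formed) = (3147 + D) − (3860) = −713 + D
Setting this equal to −75 kJ gives D = 638 kJ/mol.

D(C=C) ≈ 638 kJ/mol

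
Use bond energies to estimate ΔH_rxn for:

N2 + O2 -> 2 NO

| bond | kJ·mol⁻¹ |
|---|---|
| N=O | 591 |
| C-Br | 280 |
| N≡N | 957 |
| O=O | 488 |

Bonds broken (reactants):
  N≡N: 1 × 957 = 957
  O=O: 1 × 488 = 488
  Σ(broken) = 1445 kJ
Bonds formed (products):
  N=O: 2 × 591 = 1182
  Σ(formed) = 1182 kJ
ΔH = Σ(broken) − Σ(formed) = 1445 − 1182 = +263 kJ

ΔH ≈ +263 kJ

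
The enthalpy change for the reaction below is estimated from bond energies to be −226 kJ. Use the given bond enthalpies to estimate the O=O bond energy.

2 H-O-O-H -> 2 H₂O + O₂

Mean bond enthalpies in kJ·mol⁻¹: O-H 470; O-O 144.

D(O=O) ≈ 514 kJ/mol

Let D be the O=O bond energy.
Σ(broken) = 4×470 + 2×144 = 2168
Σ(formed) = 4×470 + 1×D = 1880 + D
ΔH = Σ(broken) − Σ(formed) = (2168) − (1880 + D) = +288 − D
Setting this equal to −226 kJ gives D = 514 kJ/mol.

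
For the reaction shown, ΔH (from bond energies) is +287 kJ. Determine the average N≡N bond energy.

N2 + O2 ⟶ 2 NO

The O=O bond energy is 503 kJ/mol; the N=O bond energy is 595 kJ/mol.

Let D be the N≡N bond energy.
Σ(broken) = 1×D + 1×503 = 503 + D
Σ(formed) = 2×595 = 1190
ΔH = Σ(broken) − Σ(formed) = (503 + D) − (1190) = −687 + D
Setting this equal to +287 kJ gives D = 974 kJ/mol.

D(N≡N) ≈ 974 kJ/mol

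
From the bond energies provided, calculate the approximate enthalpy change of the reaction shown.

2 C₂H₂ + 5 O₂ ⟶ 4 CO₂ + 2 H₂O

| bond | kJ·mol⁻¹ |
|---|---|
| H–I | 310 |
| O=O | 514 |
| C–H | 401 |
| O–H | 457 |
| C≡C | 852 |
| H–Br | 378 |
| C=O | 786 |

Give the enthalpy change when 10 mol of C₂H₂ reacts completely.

ΔH = −11190 kJ

Bonds broken (reactants):
  C≡C: 2 × 852 = 1704
  C–H: 4 × 401 = 1604
  O=O: 5 × 514 = 2570
  Σ(broken) = 5878 kJ
Bonds formed (products):
  C=O: 8 × 786 = 6288
  O–H: 4 × 457 = 1828
  Σ(formed) = 8116 kJ
ΔH = Σ(broken) − Σ(formed) = 5878 − 8116 = −2238 kJ
For 5× the reaction as written: 5 × (−2238) = −11190 kJ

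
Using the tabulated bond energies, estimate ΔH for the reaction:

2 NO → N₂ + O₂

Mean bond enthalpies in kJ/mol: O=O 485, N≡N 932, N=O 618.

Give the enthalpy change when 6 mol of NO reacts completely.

ΔH = −543 kJ

Bonds broken (reactants):
  N=O: 2 × 618 = 1236
  Σ(broken) = 1236 kJ
Bonds formed (products):
  N≡N: 1 × 932 = 932
  O=O: 1 × 485 = 485
  Σ(formed) = 1417 kJ
ΔH = Σ(broken) − Σ(formed) = 1236 − 1417 = −181 kJ
For 3× the reaction as written: 3 × (−181) = −543 kJ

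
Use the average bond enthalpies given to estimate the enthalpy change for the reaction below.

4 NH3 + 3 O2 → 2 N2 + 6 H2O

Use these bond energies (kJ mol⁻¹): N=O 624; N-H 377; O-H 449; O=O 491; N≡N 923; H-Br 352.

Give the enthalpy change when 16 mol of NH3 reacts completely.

ΔH = −4948 kJ

Bonds broken (reactants):
  N-H: 12 × 377 = 4524
  O=O: 3 × 491 = 1473
  Σ(broken) = 5997 kJ
Bonds formed (products):
  N≡N: 2 × 923 = 1846
  O-H: 12 × 449 = 5388
  Σ(formed) = 7234 kJ
ΔH = Σ(broken) − Σ(formed) = 5997 − 7234 = −1237 kJ
For 4× the reaction as written: 4 × (−1237) = −4948 kJ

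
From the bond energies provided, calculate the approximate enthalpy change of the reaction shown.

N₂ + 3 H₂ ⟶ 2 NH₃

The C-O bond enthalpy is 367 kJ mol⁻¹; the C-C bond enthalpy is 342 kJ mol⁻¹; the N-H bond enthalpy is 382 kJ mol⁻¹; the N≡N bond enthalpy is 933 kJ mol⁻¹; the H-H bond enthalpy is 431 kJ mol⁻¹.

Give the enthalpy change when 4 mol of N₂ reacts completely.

ΔH = −264 kJ

Bonds broken (reactants):
  H-H: 3 × 431 = 1293
  N≡N: 1 × 933 = 933
  Σ(broken) = 2226 kJ
Bonds formed (products):
  N-H: 6 × 382 = 2292
  Σ(formed) = 2292 kJ
ΔH = Σ(broken) − Σ(formed) = 2226 − 2292 = −66 kJ
For 4× the reaction as written: 4 × (−66) = −264 kJ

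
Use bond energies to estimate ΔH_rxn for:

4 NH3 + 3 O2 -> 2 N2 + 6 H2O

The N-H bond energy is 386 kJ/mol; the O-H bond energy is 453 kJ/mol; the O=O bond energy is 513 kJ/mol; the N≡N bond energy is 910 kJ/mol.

ΔH ≈ −1085 kJ

Bonds broken (reactants):
  N-H: 12 × 386 = 4632
  O=O: 3 × 513 = 1539
  Σ(broken) = 6171 kJ
Bonds formed (products):
  N≡N: 2 × 910 = 1820
  O-H: 12 × 453 = 5436
  Σ(formed) = 7256 kJ
ΔH = Σ(broken) − Σ(formed) = 6171 − 7256 = −1085 kJ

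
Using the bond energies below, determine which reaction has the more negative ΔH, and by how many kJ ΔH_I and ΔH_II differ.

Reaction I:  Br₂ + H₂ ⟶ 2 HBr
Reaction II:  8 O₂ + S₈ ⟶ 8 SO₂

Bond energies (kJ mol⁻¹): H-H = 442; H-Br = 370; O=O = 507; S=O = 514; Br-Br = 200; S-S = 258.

Reaction I:
  Bonds broken (reactants):
    Br-Br: 1 × 200 = 200
    H-H: 1 × 442 = 442
    Σ(broken) = 642 kJ
  Bonds formed (products):
    H-Br: 2 × 370 = 740
    Σ(formed) = 740 kJ
  ΔH_I = 642 − 740 = −98 kJ
Reaction II:
  Bonds broken (reactants):
    O=O: 8 × 507 = 4056
    S-S: 8 × 258 = 2064
    Σ(broken) = 6120 kJ
  Bonds formed (products):
    S=O: 16 × 514 = 8224
    Σ(formed) = 8224 kJ
  ΔH_II = 6120 − 8224 = −2104 kJ
ΔH_I − ΔH_II = +2006 kJ, so reaction II has the more negative ΔH; |ΔH_I − ΔH_II| = 2006 kJ.

Reaction II, by 2006 kJ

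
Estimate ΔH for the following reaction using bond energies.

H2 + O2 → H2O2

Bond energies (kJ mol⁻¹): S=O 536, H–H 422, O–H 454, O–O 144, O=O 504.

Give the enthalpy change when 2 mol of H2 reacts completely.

ΔH = −252 kJ

Bonds broken (reactants):
  H–H: 1 × 422 = 422
  O=O: 1 × 504 = 504
  Σ(broken) = 926 kJ
Bonds formed (products):
  O–H: 2 × 454 = 908
  O–O: 1 × 144 = 144
  Σ(formed) = 1052 kJ
ΔH = Σ(broken) − Σ(formed) = 926 − 1052 = −126 kJ
For 2× the reaction as written: 2 × (−126) = −252 kJ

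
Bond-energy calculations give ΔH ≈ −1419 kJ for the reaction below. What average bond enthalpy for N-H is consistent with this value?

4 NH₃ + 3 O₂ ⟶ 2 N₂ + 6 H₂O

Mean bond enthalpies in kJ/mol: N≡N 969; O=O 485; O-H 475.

D(N-H) ≈ 397 kJ/mol

Let D be the N-H bond energy.
Σ(broken) = 12×D + 3×485 = 1455 + 12D
Σ(formed) = 2×969 + 12×475 = 7638
ΔH = Σ(broken) − Σ(formed) = (1455 + 12D) − (7638) = −6183 + 12D
Setting this equal to −1419 kJ gives 12D = 4764, so D = 397 kJ/mol.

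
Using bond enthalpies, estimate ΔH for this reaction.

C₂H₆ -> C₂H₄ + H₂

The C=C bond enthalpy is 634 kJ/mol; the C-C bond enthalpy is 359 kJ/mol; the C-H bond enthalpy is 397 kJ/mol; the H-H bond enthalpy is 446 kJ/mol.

Bonds broken (reactants):
  C-C: 1 × 359 = 359
  C-H: 6 × 397 = 2382
  Σ(broken) = 2741 kJ
Bonds formed (products):
  C-H: 4 × 397 = 1588
  C=C: 1 × 634 = 634
  H-H: 1 × 446 = 446
  Σ(formed) = 2668 kJ
ΔH = Σ(broken) − Σ(formed) = 2741 − 2668 = +73 kJ

ΔH ≈ +73 kJ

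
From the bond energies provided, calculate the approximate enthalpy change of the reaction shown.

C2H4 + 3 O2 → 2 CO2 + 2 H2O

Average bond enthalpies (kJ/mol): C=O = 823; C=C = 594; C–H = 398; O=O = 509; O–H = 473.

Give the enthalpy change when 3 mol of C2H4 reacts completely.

ΔH = −4413 kJ

Bonds broken (reactants):
  C–H: 4 × 398 = 1592
  C=C: 1 × 594 = 594
  O=O: 3 × 509 = 1527
  Σ(broken) = 3713 kJ
Bonds formed (products):
  C=O: 4 × 823 = 3292
  O–H: 4 × 473 = 1892
  Σ(formed) = 5184 kJ
ΔH = Σ(broken) − Σ(formed) = 3713 − 5184 = −1471 kJ
For 3× the reaction as written: 3 × (−1471) = −4413 kJ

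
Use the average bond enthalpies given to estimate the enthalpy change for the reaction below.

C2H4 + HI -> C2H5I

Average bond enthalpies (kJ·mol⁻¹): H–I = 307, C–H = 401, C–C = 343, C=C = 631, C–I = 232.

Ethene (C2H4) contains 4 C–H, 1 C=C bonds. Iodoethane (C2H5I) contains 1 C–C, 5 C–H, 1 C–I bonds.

ΔH ≈ −38 kJ

Bonds broken (reactants):
  C–H: 4 × 401 = 1604
  C=C: 1 × 631 = 631
  H–I: 1 × 307 = 307
  Σ(broken) = 2542 kJ
Bonds formed (products):
  C–C: 1 × 343 = 343
  C–H: 5 × 401 = 2005
  C–I: 1 × 232 = 232
  Σ(formed) = 2580 kJ
ΔH = Σ(broken) − Σ(formed) = 2542 − 2580 = −38 kJ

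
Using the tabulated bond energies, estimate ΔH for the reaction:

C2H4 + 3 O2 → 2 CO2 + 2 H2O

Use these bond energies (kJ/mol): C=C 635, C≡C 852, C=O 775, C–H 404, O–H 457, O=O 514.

Bonds broken (reactants):
  C–H: 4 × 404 = 1616
  C=C: 1 × 635 = 635
  O=O: 3 × 514 = 1542
  Σ(broken) = 3793 kJ
Bonds formed (products):
  C=O: 4 × 775 = 3100
  O–H: 4 × 457 = 1828
  Σ(formed) = 4928 kJ
ΔH = Σ(broken) − Σ(formed) = 3793 − 4928 = −1135 kJ

ΔH ≈ −1135 kJ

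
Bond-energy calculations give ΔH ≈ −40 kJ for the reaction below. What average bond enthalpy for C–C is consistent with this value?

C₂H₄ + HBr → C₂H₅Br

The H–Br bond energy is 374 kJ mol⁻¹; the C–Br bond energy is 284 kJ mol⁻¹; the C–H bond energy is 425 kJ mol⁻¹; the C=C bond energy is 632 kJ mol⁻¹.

D(C–C) ≈ 337 kJ/mol

Let D be the C–C bond energy.
Σ(broken) = 4×425 + 1×632 + 1×374 = 2706
Σ(formed) = 1×284 + 1×D + 5×425 = 2409 + D
ΔH = Σ(broken) − Σ(formed) = (2706) − (2409 + D) = +297 − D
Setting this equal to −40 kJ gives D = 337 kJ/mol.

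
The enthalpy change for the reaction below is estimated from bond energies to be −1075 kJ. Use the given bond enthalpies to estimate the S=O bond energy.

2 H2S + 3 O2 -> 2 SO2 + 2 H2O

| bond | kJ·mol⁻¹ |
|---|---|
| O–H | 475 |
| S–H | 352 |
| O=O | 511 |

D(S=O) ≈ 529 kJ/mol

Let D be the S=O bond energy.
Σ(broken) = 3×511 + 4×352 = 2941
Σ(formed) = 4×475 + 4×D = 1900 + 4D
ΔH = Σ(broken) − Σ(formed) = (2941) − (1900 + 4D) = +1041 − 4D
Setting this equal to −1075 kJ gives 4D = 2116, so D = 529 kJ/mol.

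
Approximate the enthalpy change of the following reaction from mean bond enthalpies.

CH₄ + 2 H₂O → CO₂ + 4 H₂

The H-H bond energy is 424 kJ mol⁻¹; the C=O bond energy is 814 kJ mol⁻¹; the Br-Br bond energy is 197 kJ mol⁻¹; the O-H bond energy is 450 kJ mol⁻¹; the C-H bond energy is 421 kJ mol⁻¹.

ΔH ≈ +160 kJ

Bonds broken (reactants):
  C-H: 4 × 421 = 1684
  O-H: 4 × 450 = 1800
  Σ(broken) = 3484 kJ
Bonds formed (products):
  C=O: 2 × 814 = 1628
  H-H: 4 × 424 = 1696
  Σ(formed) = 3324 kJ
ΔH = Σ(broken) − Σ(formed) = 3484 − 3324 = +160 kJ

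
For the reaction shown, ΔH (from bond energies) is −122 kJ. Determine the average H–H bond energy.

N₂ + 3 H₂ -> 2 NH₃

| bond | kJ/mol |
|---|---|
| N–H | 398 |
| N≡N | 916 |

Let D be the H–H bond energy.
Σ(broken) = 3×D + 1×916 = 916 + 3D
Σ(formed) = 6×398 = 2388
ΔH = Σ(broken) − Σ(formed) = (916 + 3D) − (2388) = −1472 + 3D
Setting this equal to −122 kJ gives 3D = 1350, so D = 450 kJ/mol.

D(H–H) ≈ 450 kJ/mol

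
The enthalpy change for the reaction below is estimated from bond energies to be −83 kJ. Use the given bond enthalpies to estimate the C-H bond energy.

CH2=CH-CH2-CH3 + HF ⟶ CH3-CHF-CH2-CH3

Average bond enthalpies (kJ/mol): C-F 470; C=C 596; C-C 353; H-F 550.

Let D be the C-H bond energy.
Σ(broken) = 2×353 + 8×D + 1×596 + 1×550 = 1852 + 8D
Σ(formed) = 3×353 + 1×470 + 9×D = 1529 + 9D
ΔH = Σ(broken) − Σ(formed) = (1852 + 8D) − (1529 + 9D) = +323 − D
Setting this equal to −83 kJ gives D = 406 kJ/mol.

D(C-H) ≈ 406 kJ/mol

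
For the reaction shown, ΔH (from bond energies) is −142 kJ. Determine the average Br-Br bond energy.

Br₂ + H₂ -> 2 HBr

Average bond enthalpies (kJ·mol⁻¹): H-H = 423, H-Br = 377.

Let D be the Br-Br bond energy.
Σ(broken) = 1×D + 1×423 = 423 + D
Σ(formed) = 2×377 = 754
ΔH = Σ(broken) − Σ(formed) = (423 + D) − (754) = −331 + D
Setting this equal to −142 kJ gives D = 189 kJ/mol.

D(Br-Br) ≈ 189 kJ/mol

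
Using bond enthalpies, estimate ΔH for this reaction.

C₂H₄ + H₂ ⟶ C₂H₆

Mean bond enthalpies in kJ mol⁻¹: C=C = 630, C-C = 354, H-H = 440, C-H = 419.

ΔH ≈ −122 kJ

Bonds broken (reactants):
  C-H: 4 × 419 = 1676
  C=C: 1 × 630 = 630
  H-H: 1 × 440 = 440
  Σ(broken) = 2746 kJ
Bonds formed (products):
  C-C: 1 × 354 = 354
  C-H: 6 × 419 = 2514
  Σ(formed) = 2868 kJ
ΔH = Σ(broken) − Σ(formed) = 2746 − 2868 = −122 kJ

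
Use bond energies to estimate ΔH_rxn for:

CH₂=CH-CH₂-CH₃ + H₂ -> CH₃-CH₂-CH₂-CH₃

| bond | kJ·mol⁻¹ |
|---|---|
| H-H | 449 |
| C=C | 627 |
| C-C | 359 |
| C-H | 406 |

ΔH ≈ −95 kJ

Bonds broken (reactants):
  C-C: 2 × 359 = 718
  C-H: 8 × 406 = 3248
  C=C: 1 × 627 = 627
  H-H: 1 × 449 = 449
  Σ(broken) = 5042 kJ
Bonds formed (products):
  C-C: 3 × 359 = 1077
  C-H: 10 × 406 = 4060
  Σ(formed) = 5137 kJ
ΔH = Σ(broken) − Σ(formed) = 5042 − 5137 = −95 kJ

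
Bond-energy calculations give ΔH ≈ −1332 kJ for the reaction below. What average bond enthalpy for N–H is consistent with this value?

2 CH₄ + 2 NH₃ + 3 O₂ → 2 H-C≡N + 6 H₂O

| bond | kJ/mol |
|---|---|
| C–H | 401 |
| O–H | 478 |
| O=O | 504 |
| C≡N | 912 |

D(N–H) ≈ 385 kJ/mol

Let D be the N–H bond energy.
Σ(broken) = 8×401 + 6×D + 3×504 = 4720 + 6D
Σ(formed) = 2×912 + 2×401 + 12×478 = 8362
ΔH = Σ(broken) − Σ(formed) = (4720 + 6D) − (8362) = −3642 + 6D
Setting this equal to −1332 kJ gives 6D = 2310, so D = 385 kJ/mol.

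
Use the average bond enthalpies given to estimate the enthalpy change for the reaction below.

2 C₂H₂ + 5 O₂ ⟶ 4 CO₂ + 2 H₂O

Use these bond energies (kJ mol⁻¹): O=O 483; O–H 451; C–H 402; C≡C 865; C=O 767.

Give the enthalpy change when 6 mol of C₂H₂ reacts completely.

Bonds broken (reactants):
  C≡C: 2 × 865 = 1730
  C–H: 4 × 402 = 1608
  O=O: 5 × 483 = 2415
  Σ(broken) = 5753 kJ
Bonds formed (products):
  C=O: 8 × 767 = 6136
  O–H: 4 × 451 = 1804
  Σ(formed) = 7940 kJ
ΔH = Σ(broken) − Σ(formed) = 5753 − 7940 = −2187 kJ
For 3× the reaction as written: 3 × (−2187) = −6561 kJ

ΔH = −6561 kJ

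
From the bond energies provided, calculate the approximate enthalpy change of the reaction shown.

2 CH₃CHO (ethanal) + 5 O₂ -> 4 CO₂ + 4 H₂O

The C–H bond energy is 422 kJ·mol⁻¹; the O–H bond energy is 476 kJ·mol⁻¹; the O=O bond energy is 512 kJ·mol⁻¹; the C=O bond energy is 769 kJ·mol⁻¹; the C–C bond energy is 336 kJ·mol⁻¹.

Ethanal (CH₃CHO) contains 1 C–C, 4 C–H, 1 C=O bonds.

ΔH ≈ −1814 kJ

Bonds broken (reactants):
  C–C: 2 × 336 = 672
  C–H: 8 × 422 = 3376
  C=O: 2 × 769 = 1538
  O=O: 5 × 512 = 2560
  Σ(broken) = 8146 kJ
Bonds formed (products):
  C=O: 8 × 769 = 6152
  O–H: 8 × 476 = 3808
  Σ(formed) = 9960 kJ
ΔH = Σ(broken) − Σ(formed) = 8146 − 9960 = −1814 kJ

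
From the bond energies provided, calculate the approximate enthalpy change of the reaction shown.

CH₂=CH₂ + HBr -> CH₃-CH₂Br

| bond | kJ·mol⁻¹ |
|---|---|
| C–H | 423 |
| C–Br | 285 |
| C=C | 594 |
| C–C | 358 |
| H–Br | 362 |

Bonds broken (reactants):
  C–H: 4 × 423 = 1692
  C=C: 1 × 594 = 594
  H–Br: 1 × 362 = 362
  Σ(broken) = 2648 kJ
Bonds formed (products):
  C–Br: 1 × 285 = 285
  C–C: 1 × 358 = 358
  C–H: 5 × 423 = 2115
  Σ(formed) = 2758 kJ
ΔH = Σ(broken) − Σ(formed) = 2648 − 2758 = −110 kJ

ΔH ≈ −110 kJ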